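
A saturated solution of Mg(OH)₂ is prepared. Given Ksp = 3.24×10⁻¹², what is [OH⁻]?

1.86×10⁻⁴ M

Mg(OH)₂(s) ⇌ Mg²⁺(aq) + 2 OH⁻(aq)
If s mol/L of Mg(OH)₂ dissolves, [Mg²⁺] = s and [OH⁻] = 2s.
Ksp = [Mg²⁺][OH⁻]^2 = s · (2s)^2 = 4s^3 = 3.24×10⁻¹²
s = 9.32×10⁻⁵ M
[OH⁻] = 2s = 1.86×10⁻⁴ M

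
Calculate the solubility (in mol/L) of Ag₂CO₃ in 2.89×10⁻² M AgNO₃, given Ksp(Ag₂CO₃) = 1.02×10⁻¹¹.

Ag₂CO₃(s) ⇌ 2 Ag⁺(aq) + CO₃²⁻(aq)
With Ag⁺ already at 2.89×10⁻² M and s small, take [Ag⁺] ≈ 2.89×10⁻² M and [CO₃²⁻] = s.
Ksp = [Ag⁺]^2[CO₃²⁻] = (2.89×10⁻²)^2s
s = 1.02×10⁻¹¹ / (2.89×10⁻²)^2 = 1.22×10⁻⁸
s = 1.22×10⁻⁸ M

1.22×10⁻⁸ M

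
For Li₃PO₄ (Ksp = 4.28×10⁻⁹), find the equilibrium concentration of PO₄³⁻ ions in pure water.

3.55×10⁻³ M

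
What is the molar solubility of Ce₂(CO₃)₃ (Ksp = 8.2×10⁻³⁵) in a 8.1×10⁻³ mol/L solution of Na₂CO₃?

Ce₂(CO₃)₃(s) ⇌ 2 Ce³⁺(aq) + 3 CO₃²⁻(aq)
With CO₃²⁻ already at 8.1×10⁻³ mol/L and s small, take [CO₃²⁻] ≈ 8.1×10⁻³ mol/L and [Ce³⁺] = 2s.
Ksp = [Ce³⁺]^2[CO₃²⁻]^3 = (2s)^2(8.1×10⁻³)^3
(2s)^2 = 8.2×10⁻³⁵ / (8.1×10⁻³)^3 = 1.5×10⁻²⁸
s = 6.2×10⁻¹⁵ mol/L

6.2×10⁻¹⁵ M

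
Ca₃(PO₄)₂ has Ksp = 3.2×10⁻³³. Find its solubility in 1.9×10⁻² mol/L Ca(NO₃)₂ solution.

Ca₃(PO₄)₂(s) ⇌ 3 Ca²⁺(aq) + 2 PO₄³⁻(aq)
With Ca²⁺ already at 1.9×10⁻² mol/L and s small, take [Ca²⁺] ≈ 1.9×10⁻² mol/L and [PO₄³⁻] = 2s.
Ksp = [Ca²⁺]^3[PO₄³⁻]^2 = (1.9×10⁻²)^3(2s)^2
(2s)^2 = 3.2×10⁻³³ / (1.9×10⁻²)^3 = 4.7×10⁻²⁸
s = 1.1×10⁻¹⁴ mol/L

1.1×10⁻¹⁴ M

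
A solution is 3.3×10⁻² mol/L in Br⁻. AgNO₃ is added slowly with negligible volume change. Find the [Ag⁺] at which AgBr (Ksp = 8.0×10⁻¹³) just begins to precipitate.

2.4×10⁻¹¹ M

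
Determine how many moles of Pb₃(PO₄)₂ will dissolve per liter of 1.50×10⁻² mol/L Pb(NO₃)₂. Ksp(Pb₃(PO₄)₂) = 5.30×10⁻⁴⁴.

Pb₃(PO₄)₂(s) ⇌ 3 Pb²⁺(aq) + 2 PO₄³⁻(aq)
With Pb²⁺ already at 1.50×10⁻² mol/L and s small, take [Pb²⁺] ≈ 1.50×10⁻² mol/L and [PO₄³⁻] = 2s.
Ksp = [Pb²⁺]^3[PO₄³⁻]^2 = (1.50×10⁻²)^3(2s)^2
(2s)^2 = 5.30×10⁻⁴⁴ / (1.50×10⁻²)^3 = 1.57×10⁻³⁸
s = 6.27×10⁻²⁰ mol/L

6.27×10⁻²⁰ M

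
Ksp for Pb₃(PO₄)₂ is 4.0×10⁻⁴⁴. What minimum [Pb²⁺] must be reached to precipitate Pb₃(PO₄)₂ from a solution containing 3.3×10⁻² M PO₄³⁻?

3.3×10⁻¹⁴ M

Precipitation begins when Q = Ksp.
Pb₃(PO₄)₂(s) ⇌ 3 Pb²⁺(aq) + 2 PO₄³⁻(aq)
Ksp = [Pb²⁺]^3[PO₄³⁻]^2 = [Pb²⁺]^3(3.3×10⁻²)^2
[Pb²⁺]^3 = 4.0×10⁻⁴⁴ / (3.3×10⁻²)^2 = 3.7×10⁻⁴¹
[Pb²⁺] = 3.3×10⁻¹⁴ M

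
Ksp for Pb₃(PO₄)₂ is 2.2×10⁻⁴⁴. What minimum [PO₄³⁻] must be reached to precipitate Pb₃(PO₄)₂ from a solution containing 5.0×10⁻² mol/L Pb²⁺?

Each salt precipitates once Q = Ksp for that salt.
Pb₃(PO₄)₂(s) ⇌ 3 Pb²⁺(aq) + 2 PO₄³⁻(aq)
Ksp = [Pb²⁺]^3[PO₄³⁻]^2 = [PO₄³⁻]^2(5.0×10⁻²)^3
[PO₄³⁻]^2 = 2.2×10⁻⁴⁴ / (5.0×10⁻²)^3 = 1.8×10⁻⁴⁰
[PO₄³⁻] = 1.3×10⁻²⁰ mol/L

1.3×10⁻²⁰ M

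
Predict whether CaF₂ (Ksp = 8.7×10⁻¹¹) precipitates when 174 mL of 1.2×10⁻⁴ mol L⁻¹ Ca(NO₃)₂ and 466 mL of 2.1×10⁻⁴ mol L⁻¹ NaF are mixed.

No

The combined volume is 640 mL.
[Ca²⁺] = (1.2×10⁻⁴)(174)/640 = 3.3×10⁻⁵ mol L⁻¹
[F⁻] = (2.1×10⁻⁴)(466)/640 = 1.5×10⁻⁴ mol L⁻¹
Q = [Ca²⁺][F⁻]^2 = 7.6×10⁻¹³
Since Q (7.6×10⁻¹³) is less than Ksp (8.7×10⁻¹¹), no CaF₂ precipitates.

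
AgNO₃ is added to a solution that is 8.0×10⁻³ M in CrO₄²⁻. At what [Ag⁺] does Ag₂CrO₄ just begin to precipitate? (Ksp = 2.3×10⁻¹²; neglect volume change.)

1.7×10⁻⁵ M

Each salt precipitates once Q = Ksp for that salt.
Ag₂CrO₄(s) ⇌ 2 Ag⁺(aq) + CrO₄²⁻(aq)
Ksp = [Ag⁺]^2[CrO₄²⁻] = [Ag⁺]^2(8.0×10⁻³)
[Ag⁺]^2 = 2.3×10⁻¹² / (8.0×10⁻³) = 2.9×10⁻¹⁰
[Ag⁺] = 1.7×10⁻⁵ M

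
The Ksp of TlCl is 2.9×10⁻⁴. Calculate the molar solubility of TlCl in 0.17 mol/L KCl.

1.7×10⁻³ M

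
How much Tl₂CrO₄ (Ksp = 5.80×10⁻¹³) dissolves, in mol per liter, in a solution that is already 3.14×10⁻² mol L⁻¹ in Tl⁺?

Tl₂CrO₄(s) ⇌ 2 Tl⁺(aq) + CrO₄²⁻(aq)
With Tl⁺ already at 3.14×10⁻² mol L⁻¹ and s small, take [Tl⁺] ≈ 3.14×10⁻² mol L⁻¹ and [CrO₄²⁻] = s.
Ksp = [Tl⁺]^2[CrO₄²⁻] = (3.14×10⁻²)^2s
s = 5.80×10⁻¹³ / (3.14×10⁻²)^2 = 5.88×10⁻¹⁰
s = 5.88×10⁻¹⁰ mol L⁻¹

5.88×10⁻¹⁰ M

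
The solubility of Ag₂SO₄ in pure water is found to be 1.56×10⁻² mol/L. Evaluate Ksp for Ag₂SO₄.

Ksp = 1.52×10⁻⁵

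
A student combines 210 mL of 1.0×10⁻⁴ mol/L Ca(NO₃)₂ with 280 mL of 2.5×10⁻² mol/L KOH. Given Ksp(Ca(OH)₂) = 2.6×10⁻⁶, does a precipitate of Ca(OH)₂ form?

No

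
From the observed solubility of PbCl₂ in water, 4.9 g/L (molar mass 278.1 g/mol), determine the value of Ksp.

Ksp = 2.2×10⁻⁵

s = (4.9 g L⁻¹)/(278.1 g mol⁻¹) = 1.762×10⁻² M
PbCl₂(s) ⇌ Pb²⁺(aq) + 2 Cl⁻(aq)
If s mol/L of PbCl₂ dissolves, [Pb²⁺] = s and [Cl⁻] = 2s.
Ksp = [Pb²⁺][Cl⁻]^2 = s · (2s)^2 = 4s^3
Ksp = 4 × (1.762×10⁻²)^3 = 2.2×10⁻⁵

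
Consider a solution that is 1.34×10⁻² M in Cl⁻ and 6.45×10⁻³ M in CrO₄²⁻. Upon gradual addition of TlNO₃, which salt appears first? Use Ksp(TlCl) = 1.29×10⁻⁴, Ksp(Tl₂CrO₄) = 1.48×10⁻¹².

Tl₂CrO₄

Each salt precipitates once Q = Ksp for that salt.
For TlCl: [Tl⁺] = (Ksp/[Cl⁻]) = 9.63×10⁻³ M
For Tl₂CrO₄: [Tl⁺] = (Ksp/[CrO₄²⁻])^(1/2) = 1.51×10⁻⁵ M
Tl₂CrO₄ requires the lower [Tl⁺], so it precipitates first.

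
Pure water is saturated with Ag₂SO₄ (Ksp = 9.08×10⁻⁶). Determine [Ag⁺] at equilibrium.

2.63×10⁻² M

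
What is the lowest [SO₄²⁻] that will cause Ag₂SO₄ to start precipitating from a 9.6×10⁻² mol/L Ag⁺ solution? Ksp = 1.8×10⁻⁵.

The threshold for precipitation is Q = Ksp.
Ag₂SO₄(s) ⇌ 2 Ag⁺(aq) + SO₄²⁻(aq)
Ksp = [Ag⁺]^2[SO₄²⁻] = [SO₄²⁻](9.6×10⁻²)^2
[SO₄²⁻] = 1.8×10⁻⁵ / (9.6×10⁻²)^2 = 2.0×10⁻³
[SO₄²⁻] = 2.0×10⁻³ mol/L

2.0×10⁻³ M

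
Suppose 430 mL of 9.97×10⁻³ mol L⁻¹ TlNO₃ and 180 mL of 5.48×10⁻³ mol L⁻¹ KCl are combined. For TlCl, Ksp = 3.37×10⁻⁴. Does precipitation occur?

After mixing, V = 430 mL + 180 mL = 610 mL.
[Tl⁺] = (9.97×10⁻³)(430)/610 = 7.03×10⁻³ mol L⁻¹
[Cl⁻] = (5.48×10⁻³)(180)/610 = 1.62×10⁻³ mol L⁻¹
Q = [Tl⁺][Cl⁻] = 1.14×10⁻⁵
Since Q (1.14×10⁻⁵) is less than Ksp (3.37×10⁻⁴), no TlCl precipitates.

No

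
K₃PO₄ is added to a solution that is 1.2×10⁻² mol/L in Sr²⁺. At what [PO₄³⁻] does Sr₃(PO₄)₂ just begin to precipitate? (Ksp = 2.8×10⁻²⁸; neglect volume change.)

1.3×10⁻¹¹ M

Each salt precipitates once Q = Ksp for that salt.
Sr₃(PO₄)₂(s) ⇌ 3 Sr²⁺(aq) + 2 PO₄³⁻(aq)
Ksp = [Sr²⁺]^3[PO₄³⁻]^2 = [PO₄³⁻]^2(1.2×10⁻²)^3
[PO₄³⁻]^2 = 2.8×10⁻²⁸ / (1.2×10⁻²)^3 = 1.6×10⁻²²
[PO₄³⁻] = 1.3×10⁻¹¹ mol/L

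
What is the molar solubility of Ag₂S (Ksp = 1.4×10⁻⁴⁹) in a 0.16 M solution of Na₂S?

Ag₂S(s) ⇌ 2 Ag⁺(aq) + S²⁻(aq)
With S²⁻ already at 0.16 M and s small, take [S²⁻] ≈ 0.16 M and [Ag⁺] = 2s.
Ksp = [Ag⁺]^2[S²⁻] = (2s)^2(0.16)
(2s)^2 = 1.4×10⁻⁴⁹ / (0.16) = 8.8×10⁻⁴⁹
s = 4.7×10⁻²⁵ M

4.7×10⁻²⁵ M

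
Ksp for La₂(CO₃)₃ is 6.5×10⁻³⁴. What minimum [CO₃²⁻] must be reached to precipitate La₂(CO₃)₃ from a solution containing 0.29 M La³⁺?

The threshold for precipitation is Q = Ksp.
La₂(CO₃)₃(s) ⇌ 2 La³⁺(aq) + 3 CO₃²⁻(aq)
Ksp = [La³⁺]^2[CO₃²⁻]^3 = [CO₃²⁻]^3(0.29)^2
[CO₃²⁻]^3 = 6.5×10⁻³⁴ / (0.29)^2 = 7.7×10⁻³³
[CO₃²⁻] = 2.0×10⁻¹¹ M

2.0×10⁻¹¹ M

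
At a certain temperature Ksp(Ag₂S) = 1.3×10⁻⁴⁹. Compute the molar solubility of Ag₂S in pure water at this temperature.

3.2×10⁻¹⁷ M

Ag₂S(s) ⇌ 2 Ag⁺(aq) + S²⁻(aq)
With molar solubility s: [Ag⁺] = 2s, [S²⁻] = s.
Ksp = [Ag⁺]^2[S²⁻] = (2s)^2 · s = 4s^3
4s^3 = 1.3×10⁻⁴⁹  ⇒  s^3 = 3.3×10⁻⁵⁰
s = (3.3×10⁻⁵⁰)^(1/3) = 3.2×10⁻¹⁷ mol/L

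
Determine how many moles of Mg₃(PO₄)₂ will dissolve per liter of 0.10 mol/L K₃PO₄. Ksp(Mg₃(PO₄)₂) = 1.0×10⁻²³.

Mg₃(PO₄)₂(s) ⇌ 3 Mg²⁺(aq) + 2 PO₄³⁻(aq)
Let s be the solubility of Mg₃(PO₄)₂ here. The common ion gives [PO₄³⁻] ≈ 0.10 mol/L, and [Mg²⁺] = 3s.
Ksp = [Mg²⁺]^3[PO₄³⁻]^2 = (3s)^3(0.10)^2
(3s)^3 = 1.0×10⁻²³ / (0.10)^2 = 1.0×10⁻²¹
s = 3.3×10⁻⁸ mol/L

3.3×10⁻⁸ M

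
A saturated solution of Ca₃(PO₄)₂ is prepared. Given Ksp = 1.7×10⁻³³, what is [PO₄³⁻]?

2.2×10⁻⁷ M

Ca₃(PO₄)₂(s) ⇌ 3 Ca²⁺(aq) + 2 PO₄³⁻(aq)
If s mol/L of Ca₃(PO₄)₂ dissolves, [Ca²⁺] = 3s and [PO₄³⁻] = 2s.
Ksp = [Ca²⁺]^3[PO₄³⁻]^2 = (3s)^3 · (2s)^2 = 108s^5 = 1.7×10⁻³³
s = 1.1×10⁻⁷ mol/L
[PO₄³⁻] = 2s = 2.2×10⁻⁷ mol/L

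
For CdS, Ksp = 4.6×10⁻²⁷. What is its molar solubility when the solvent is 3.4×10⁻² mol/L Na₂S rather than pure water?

1.4×10⁻²⁵ M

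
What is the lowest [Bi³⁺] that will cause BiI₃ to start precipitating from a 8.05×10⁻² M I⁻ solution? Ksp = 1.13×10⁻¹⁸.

Precipitation of each salt begins when its ion product equals Ksp.
BiI₃(s) ⇌ Bi³⁺(aq) + 3 I⁻(aq)
Ksp = [Bi³⁺][I⁻]^3 = [Bi³⁺](8.05×10⁻²)^3
[Bi³⁺] = 1.13×10⁻¹⁸ / (8.05×10⁻²)^3 = 2.17×10⁻¹⁵
[Bi³⁺] = 2.17×10⁻¹⁵ M

2.17×10⁻¹⁵ M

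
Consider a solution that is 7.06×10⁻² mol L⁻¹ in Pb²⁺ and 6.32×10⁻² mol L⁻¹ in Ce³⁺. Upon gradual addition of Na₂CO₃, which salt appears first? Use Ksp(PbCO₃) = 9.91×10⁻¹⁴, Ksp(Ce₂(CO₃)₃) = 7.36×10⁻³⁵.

Precipitation begins when Q = Ksp.
For PbCO₃: [CO₃²⁻] = (Ksp/[Pb²⁺]) = 1.40×10⁻¹² mol L⁻¹
For Ce₂(CO₃)₃: [CO₃²⁻] = (Ksp/[Ce³⁺]^2)^(1/3) = 2.64×10⁻¹¹ mol L⁻¹
PbCO₃ requires the lower [CO₃²⁻], so it precipitates first.

PbCO₃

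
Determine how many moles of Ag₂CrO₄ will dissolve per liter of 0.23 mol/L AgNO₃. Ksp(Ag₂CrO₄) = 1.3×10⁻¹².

Ag₂CrO₄(s) ⇌ 2 Ag⁺(aq) + CrO₄²⁻(aq)
Ag⁺ is already present at 0.23 mol/L. If s mol/L of Ag₂CrO₄ dissolves, [CrO₄²⁻] = s while [Ag⁺] ≈ 0.23 mol/L.
Ksp = [Ag⁺]^2[CrO₄²⁻] = (0.23)^2s
s = 1.3×10⁻¹² / (0.23)^2 = 2.5×10⁻¹¹
s = 2.5×10⁻¹¹ mol/L

2.5×10⁻¹¹ M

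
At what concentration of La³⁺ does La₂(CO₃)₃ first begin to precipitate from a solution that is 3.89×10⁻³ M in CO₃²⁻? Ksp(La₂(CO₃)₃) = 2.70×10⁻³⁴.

6.77×10⁻¹⁴ M

The threshold for precipitation is Q = Ksp.
La₂(CO₃)₃(s) ⇌ 2 La³⁺(aq) + 3 CO₃²⁻(aq)
Ksp = [La³⁺]^2[CO₃²⁻]^3 = [La³⁺]^2(3.89×10⁻³)^3
[La³⁺]^2 = 2.70×10⁻³⁴ / (3.89×10⁻³)^3 = 4.59×10⁻²⁷
[La³⁺] = 6.77×10⁻¹⁴ M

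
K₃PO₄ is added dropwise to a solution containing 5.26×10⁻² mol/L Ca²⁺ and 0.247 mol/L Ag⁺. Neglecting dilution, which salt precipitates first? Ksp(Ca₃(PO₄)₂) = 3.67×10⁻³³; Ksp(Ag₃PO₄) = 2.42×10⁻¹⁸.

The threshold for precipitation is Q = Ksp.
For Ca₃(PO₄)₂: [PO₄³⁻] = (Ksp/[Ca²⁺]^3)^(1/2) = 5.02×10⁻¹⁵ mol/L
For Ag₃PO₄: [PO₄³⁻] = (Ksp/[Ag⁺]^3) = 1.61×10⁻¹⁶ mol/L
Since Ag₃PO₄ needs less PO₄³⁻ to reach saturation, it precipitates first.

Ag₃PO₄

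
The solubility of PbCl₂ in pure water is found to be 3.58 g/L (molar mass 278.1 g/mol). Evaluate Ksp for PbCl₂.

Convert to molarity: s = 3.58 / 278.1 = 1.2873×10⁻² mol/L
PbCl₂(s) ⇌ Pb²⁺(aq) + 2 Cl⁻(aq)
Let s be the molar solubility. Then [Pb²⁺] = s and [Cl⁻] = 2s.
Ksp = [Pb²⁺][Cl⁻]^2 = s · (2s)^2 = 4s^3
Ksp = 4 × (1.2873×10⁻²)^3 = 8.53×10⁻⁶

Ksp = 8.53×10⁻⁶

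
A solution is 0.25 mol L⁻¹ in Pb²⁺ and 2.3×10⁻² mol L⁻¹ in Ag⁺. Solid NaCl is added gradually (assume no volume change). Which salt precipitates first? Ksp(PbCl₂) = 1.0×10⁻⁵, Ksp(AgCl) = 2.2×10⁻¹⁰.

A salt starts to precipitate once the ion product Q reaches its Ksp.
For PbCl₂: [Cl⁻] = (Ksp/[Pb²⁺])^(1/2) = 6.3×10⁻³ mol L⁻¹
For AgCl: [Cl⁻] = (Ksp/[Ag⁺]) = 9.6×10⁻⁹ mol L⁻¹
Since AgCl needs less Cl⁻ to reach saturation, it precipitates first.

AgCl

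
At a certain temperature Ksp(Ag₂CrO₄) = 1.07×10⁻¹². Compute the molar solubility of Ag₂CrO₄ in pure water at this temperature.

6.44×10⁻⁵ M

Ag₂CrO₄(s) ⇌ 2 Ag⁺(aq) + CrO₄²⁻(aq)
Let s be the molar solubility. Then [Ag⁺] = 2s and [CrO₄²⁻] = s.
Ksp = [Ag⁺]^2[CrO₄²⁻] = (2s)^2 · s = 4s^3
4s^3 = 1.07×10⁻¹²  ⇒  s^3 = 2.68×10⁻¹³
s = 6.44×10⁻⁵ M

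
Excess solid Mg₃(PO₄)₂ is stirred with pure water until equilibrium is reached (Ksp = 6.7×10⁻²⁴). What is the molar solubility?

9.1×10⁻⁶ M

Mg₃(PO₄)₂(s) ⇌ 3 Mg²⁺(aq) + 2 PO₄³⁻(aq)
With molar solubility s: [Mg²⁺] = 3s, [PO₄³⁻] = 2s.
Ksp = [Mg²⁺]^3[PO₄³⁻]^2 = (3s)^3 · (2s)^2 = 108s^5
108s^5 = 6.7×10⁻²⁴  ⇒  s^5 = 6.2×10⁻²⁶
s = 9.1×10⁻⁶ M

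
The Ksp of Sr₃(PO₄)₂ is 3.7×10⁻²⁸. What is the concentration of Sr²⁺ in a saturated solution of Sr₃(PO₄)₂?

3.8×10⁻⁶ M

Sr₃(PO₄)₂(s) ⇌ 3 Sr²⁺(aq) + 2 PO₄³⁻(aq)
With molar solubility s: [Sr²⁺] = 3s, [PO₄³⁻] = 2s.
Ksp = [Sr²⁺]^3[PO₄³⁻]^2 = (3s)^3 · (2s)^2 = 108s^5 = 3.7×10⁻²⁸
s = 1.3×10⁻⁶ M
[Sr²⁺] = 3s = 3.8×10⁻⁶ M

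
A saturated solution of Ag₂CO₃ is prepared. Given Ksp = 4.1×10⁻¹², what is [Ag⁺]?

Ag₂CO₃(s) ⇌ 2 Ag⁺(aq) + CO₃²⁻(aq)
For each mole of Ag₂CO₃ that dissolves per liter, [Ag⁺] = 2s and [CO₃²⁻] = s; let s denote this solubility.
Ksp = [Ag⁺]^2[CO₃²⁻] = (2s)^2 · s = 4s^3 = 4.1×10⁻¹²
s = 1.0×10⁻⁴ mol/L
[Ag⁺] = 2s = 2.0×10⁻⁴ mol/L

2.0×10⁻⁴ M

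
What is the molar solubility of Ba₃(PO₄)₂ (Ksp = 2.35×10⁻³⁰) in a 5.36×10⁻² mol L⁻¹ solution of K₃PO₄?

Ba₃(PO₄)₂(s) ⇌ 3 Ba²⁺(aq) + 2 PO₄³⁻(aq)
Let s be the solubility of Ba₃(PO₄)₂ here. The common ion gives [PO₄³⁻] ≈ 5.36×10⁻² mol L⁻¹, and [Ba²⁺] = 3s.
Ksp = [Ba²⁺]^3[PO₄³⁻]^2 = (3s)^3(5.36×10⁻²)^2
(3s)^3 = 2.35×10⁻³⁰ / (5.36×10⁻²)^2 = 8.18×10⁻²⁸
s = 3.12×10⁻¹⁰ mol L⁻¹

3.12×10⁻¹⁰ M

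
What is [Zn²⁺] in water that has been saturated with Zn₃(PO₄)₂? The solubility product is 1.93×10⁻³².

5.34×10⁻⁷ M

Zn₃(PO₄)₂(s) ⇌ 3 Zn²⁺(aq) + 2 PO₄³⁻(aq)
With molar solubility s: [Zn²⁺] = 3s, [PO₄³⁻] = 2s.
Ksp = [Zn²⁺]^3[PO₄³⁻]^2 = (3s)^3 · (2s)^2 = 108s^5 = 1.93×10⁻³²
s = 1.78×10⁻⁷ mol L⁻¹
[Zn²⁺] = 3s = 5.34×10⁻⁷ mol L⁻¹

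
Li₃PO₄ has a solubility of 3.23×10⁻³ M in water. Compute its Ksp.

Li₃PO₄(s) ⇌ 3 Li⁺(aq) + PO₄³⁻(aq)
With molar solubility s: [Li⁺] = 3s, [PO₄³⁻] = s.
Ksp = [Li⁺]^3[PO₄³⁻] = (3s)^3 · s = 27s^4
Ksp = 27 × (3.23×10⁻³)^4 = 2.94×10⁻⁹

Ksp = 2.94×10⁻⁹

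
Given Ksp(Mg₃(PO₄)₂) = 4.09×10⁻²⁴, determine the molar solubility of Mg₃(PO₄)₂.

Mg₃(PO₄)₂(s) ⇌ 3 Mg²⁺(aq) + 2 PO₄³⁻(aq)
If s mol/L of Mg₃(PO₄)₂ dissolves, [Mg²⁺] = 3s and [PO₄³⁻] = 2s.
Ksp = [Mg²⁺]^3[PO₄³⁻]^2 = (3s)^3 · (2s)^2 = 108s^5
108s^5 = 4.09×10⁻²⁴  ⇒  s^5 = 3.79×10⁻²⁶
Taking the 5th root, s = 8.23×10⁻⁶ mol/L.

8.23×10⁻⁶ M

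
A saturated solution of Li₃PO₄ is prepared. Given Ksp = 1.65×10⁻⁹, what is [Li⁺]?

Li₃PO₄(s) ⇌ 3 Li⁺(aq) + PO₄³⁻(aq)
For each mole of Li₃PO₄ that dissolves per liter, [Li⁺] = 3s and [PO₄³⁻] = s; let s denote this solubility.
Ksp = [Li⁺]^3[PO₄³⁻] = (3s)^3 · s = 27s^4 = 1.65×10⁻⁹
s = 2.80×10⁻³ mol/L
[Li⁺] = 3s = 8.39×10⁻³ mol/L

8.39×10⁻³ M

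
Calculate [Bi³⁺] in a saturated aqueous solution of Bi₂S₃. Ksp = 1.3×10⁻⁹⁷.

3.3×10⁻²⁰ M

Bi₂S₃(s) ⇌ 2 Bi³⁺(aq) + 3 S²⁻(aq)
If s mol/L of Bi₂S₃ dissolves, [Bi³⁺] = 2s and [S²⁻] = 3s.
Ksp = [Bi³⁺]^2[S²⁻]^3 = (2s)^2 · (3s)^3 = 108s^5 = 1.3×10⁻⁹⁷
s = 1.6×10⁻²⁰ M
[Bi³⁺] = 2s = 3.3×10⁻²⁰ M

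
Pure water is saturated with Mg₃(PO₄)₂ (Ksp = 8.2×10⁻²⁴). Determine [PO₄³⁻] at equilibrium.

Mg₃(PO₄)₂(s) ⇌ 3 Mg²⁺(aq) + 2 PO₄³⁻(aq)
Call the molar solubility s, so that [Mg²⁺] = 3s and [PO₄³⁻] = 2s.
Ksp = [Mg²⁺]^3[PO₄³⁻]^2 = (3s)^3 · (2s)^2 = 108s^5 = 8.2×10⁻²⁴
s = 9.5×10⁻⁶ mol/L
[PO₄³⁻] = 2s = 1.9×10⁻⁵ mol/L

1.9×10⁻⁵ M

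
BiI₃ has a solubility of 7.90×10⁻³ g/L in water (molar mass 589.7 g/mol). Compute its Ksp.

Ksp = 8.70×10⁻¹⁹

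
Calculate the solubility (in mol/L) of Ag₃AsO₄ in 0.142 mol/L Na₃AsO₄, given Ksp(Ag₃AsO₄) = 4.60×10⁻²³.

2.29×10⁻⁸ M

Ag₃AsO₄(s) ⇌ 3 Ag⁺(aq) + AsO₄³⁻(aq)
The solution already contains AsO₄³⁻ at 0.142 mol/L. Let s be the molar solubility of Ag₃AsO₄.
[AsO₄³⁻] ≈ 0.142 mol/L (common ion dominates); [Ag⁺] = 3s.
Ksp = [Ag⁺]^3[AsO₄³⁻] = (3s)^3(0.142)
(3s)^3 = 4.60×10⁻²³ / (0.142) = 3.24×10⁻²²
s = 2.29×10⁻⁸ mol/L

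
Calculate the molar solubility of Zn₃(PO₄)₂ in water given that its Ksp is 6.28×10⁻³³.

1.42×10⁻⁷ M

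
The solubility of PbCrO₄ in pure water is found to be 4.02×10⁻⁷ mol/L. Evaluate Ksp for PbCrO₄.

PbCrO₄(s) ⇌ Pb²⁺(aq) + CrO₄²⁻(aq)
For each mole of PbCrO₄ that dissolves per liter, [Pb²⁺] = s and [CrO₄²⁻] = s; let s denote this solubility.
Ksp = [Pb²⁺][CrO₄²⁻] = s · s = s^2
Ksp = (4.02×10⁻⁷)^2 = 1.62×10⁻¹³

Ksp = 1.62×10⁻¹³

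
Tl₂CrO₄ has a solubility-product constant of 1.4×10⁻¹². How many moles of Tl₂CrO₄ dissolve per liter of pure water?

Tl₂CrO₄(s) ⇌ 2 Tl⁺(aq) + CrO₄²⁻(aq)
With molar solubility s: [Tl⁺] = 2s, [CrO₄²⁻] = s.
Ksp = [Tl⁺]^2[CrO₄²⁻] = (2s)^2 · s = 4s^3
4s^3 = 1.4×10⁻¹²  ⇒  s^3 = 3.5×10⁻¹³
Taking the 3rd root, s = 7.0×10⁻⁵ mol/L.

7.0×10⁻⁵ M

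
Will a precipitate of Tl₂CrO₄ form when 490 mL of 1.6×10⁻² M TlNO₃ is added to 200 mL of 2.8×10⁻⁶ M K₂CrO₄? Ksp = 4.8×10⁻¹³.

Yes

Total volume after mixing = 490 + 200 = 690 mL.
[Tl⁺] = (1.6×10⁻²)(490)/690 = 1.1×10⁻² M
[CrO₄²⁻] = (2.8×10⁻⁶)(200)/690 = 8.1×10⁻⁷ M
Q = [Tl⁺]^2[CrO₄²⁻] = 1.0×10⁻¹⁰
Because Q > Ksp (1.0×10⁻¹⁰ vs 4.8×10⁻¹³), a precipitate of Tl₂CrO₄ forms.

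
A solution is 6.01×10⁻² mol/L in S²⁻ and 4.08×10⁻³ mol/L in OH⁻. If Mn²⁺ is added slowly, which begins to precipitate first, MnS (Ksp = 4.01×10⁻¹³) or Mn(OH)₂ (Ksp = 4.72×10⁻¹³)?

MnS

Precipitation of each salt begins when its ion product equals Ksp.
For MnS: [Mn²⁺] = (Ksp/[S²⁻]) = 6.67×10⁻¹² mol/L
For Mn(OH)₂: [Mn²⁺] = (Ksp/[OH⁻]^2) = 2.84×10⁻⁸ mol/L
Since MnS needs less Mn²⁺ to reach saturation, it precipitates first.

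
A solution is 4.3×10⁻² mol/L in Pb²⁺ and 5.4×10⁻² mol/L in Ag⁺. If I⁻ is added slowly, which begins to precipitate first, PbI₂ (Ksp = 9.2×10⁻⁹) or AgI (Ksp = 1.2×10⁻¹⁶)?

AgI

Precipitation begins when Q = Ksp.
For PbI₂: [I⁻] = (Ksp/[Pb²⁺])^(1/2) = 4.6×10⁻⁴ mol/L
For AgI: [I⁻] = (Ksp/[Ag⁺]) = 2.2×10⁻¹⁵ mol/L
Since AgI needs less I⁻ to reach saturation, it precipitates first.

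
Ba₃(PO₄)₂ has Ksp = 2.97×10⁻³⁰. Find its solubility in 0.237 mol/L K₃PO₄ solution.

1.25×10⁻¹⁰ M

Ba₃(PO₄)₂(s) ⇌ 3 Ba²⁺(aq) + 2 PO₄³⁻(aq)
The solution already contains PO₄³⁻ at 0.237 mol/L. Let s be the molar solubility of Ba₃(PO₄)₂.
[PO₄³⁻] ≈ 0.237 mol/L (common ion dominates); [Ba²⁺] = 3s.
Ksp = [Ba²⁺]^3[PO₄³⁻]^2 = (3s)^3(0.237)^2
(3s)^3 = 2.97×10⁻³⁰ / (0.237)^2 = 5.29×10⁻²⁹
s = 1.25×10⁻¹⁰ mol/L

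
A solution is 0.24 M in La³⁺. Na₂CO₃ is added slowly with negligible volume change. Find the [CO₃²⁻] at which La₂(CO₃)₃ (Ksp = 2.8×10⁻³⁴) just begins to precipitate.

1.7×10⁻¹¹ M

A salt starts to precipitate once the ion product Q reaches its Ksp.
La₂(CO₃)₃(s) ⇌ 2 La³⁺(aq) + 3 CO₃²⁻(aq)
Ksp = [La³⁺]^2[CO₃²⁻]^3 = [CO₃²⁻]^3(0.24)^2
[CO₃²⁻]^3 = 2.8×10⁻³⁴ / (0.24)^2 = 4.9×10⁻³³
[CO₃²⁻] = 1.7×10⁻¹¹ M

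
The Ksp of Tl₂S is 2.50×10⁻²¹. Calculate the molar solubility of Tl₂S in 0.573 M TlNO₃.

Tl₂S(s) ⇌ 2 Tl⁺(aq) + S²⁻(aq)
With Tl⁺ already at 0.573 M and s small, take [Tl⁺] ≈ 0.573 M and [S²⁻] = s.
Ksp = [Tl⁺]^2[S²⁻] = (0.573)^2s
s = 2.50×10⁻²¹ / (0.573)^2 = 7.61×10⁻²¹
s = 7.61×10⁻²¹ M

7.61×10⁻²¹ M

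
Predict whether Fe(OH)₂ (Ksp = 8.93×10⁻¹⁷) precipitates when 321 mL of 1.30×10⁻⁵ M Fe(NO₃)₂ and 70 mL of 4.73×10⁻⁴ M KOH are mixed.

Total volume after mixing = 321 + 70 = 391 mL.
[Fe²⁺] = (1.30×10⁻⁵)(321)/391 = 1.07×10⁻⁵ M
[OH⁻] = (4.73×10⁻⁴)(70)/391 = 8.47×10⁻⁵ M
Q = [Fe²⁺][OH⁻]^2 = 7.65×10⁻¹⁴
Since Q (7.65×10⁻¹⁴) exceeds Ksp (8.93×10⁻¹⁷), Fe(OH)₂ will precipitate.

Yes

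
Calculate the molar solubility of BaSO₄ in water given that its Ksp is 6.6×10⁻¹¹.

8.1×10⁻⁶ M

BaSO₄(s) ⇌ Ba²⁺(aq) + SO₄²⁻(aq)
Call the molar solubility s, so that [Ba²⁺] = s and [SO₄²⁻] = s.
Ksp = [Ba²⁺][SO₄²⁻] = s · s = s^2
s^2 = 6.6×10⁻¹¹
Taking the 2nd root, s = 8.1×10⁻⁶ mol L⁻¹.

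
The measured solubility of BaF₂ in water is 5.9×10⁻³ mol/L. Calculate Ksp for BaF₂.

Ksp = 8.2×10⁻⁷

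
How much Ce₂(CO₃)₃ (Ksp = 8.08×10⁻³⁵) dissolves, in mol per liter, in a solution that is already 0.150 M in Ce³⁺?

5.10×10⁻¹² M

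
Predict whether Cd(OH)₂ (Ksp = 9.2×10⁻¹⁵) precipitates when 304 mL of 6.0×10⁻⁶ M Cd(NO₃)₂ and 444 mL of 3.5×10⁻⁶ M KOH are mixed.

After mixing, V = 304 mL + 444 mL = 748 mL.
[Cd²⁺] = (6.0×10⁻⁶)(304)/748 = 2.4×10⁻⁶ M
[OH⁻] = (3.5×10⁻⁶)(444)/748 = 2.1×10⁻⁶ M
Q = [Cd²⁺][OH⁻]^2 = 1.1×10⁻¹⁷
Since Q (1.1×10⁻¹⁷) is less than Ksp (9.2×10⁻¹⁵), no Cd(OH)₂ precipitates.

No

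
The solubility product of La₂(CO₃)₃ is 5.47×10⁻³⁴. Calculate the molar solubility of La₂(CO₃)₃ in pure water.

8.73×10⁻⁸ M

La₂(CO₃)₃(s) ⇌ 2 La³⁺(aq) + 3 CO₃²⁻(aq)
Call the molar solubility s, so that [La³⁺] = 2s and [CO₃²⁻] = 3s.
Ksp = [La³⁺]^2[CO₃²⁻]^3 = (2s)^2 · (3s)^3 = 108s^5
108s^5 = 5.47×10⁻³⁴  ⇒  s^5 = 5.06×10⁻³⁶
Taking the 5th root, s = 8.73×10⁻⁸ M.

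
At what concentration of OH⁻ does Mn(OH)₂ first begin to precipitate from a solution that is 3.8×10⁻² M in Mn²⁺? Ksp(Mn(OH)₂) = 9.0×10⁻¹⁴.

1.5×10⁻⁶ M

Each salt precipitates once Q = Ksp for that salt.
Mn(OH)₂(s) ⇌ Mn²⁺(aq) + 2 OH⁻(aq)
Ksp = [Mn²⁺][OH⁻]^2 = [OH⁻]^2(3.8×10⁻²)
[OH⁻]^2 = 9.0×10⁻¹⁴ / (3.8×10⁻²) = 2.4×10⁻¹²
[OH⁻] = 1.5×10⁻⁶ M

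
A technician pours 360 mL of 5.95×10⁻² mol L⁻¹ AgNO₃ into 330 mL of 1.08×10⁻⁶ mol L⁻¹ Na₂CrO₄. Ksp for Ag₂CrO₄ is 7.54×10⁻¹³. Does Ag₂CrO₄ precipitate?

Yes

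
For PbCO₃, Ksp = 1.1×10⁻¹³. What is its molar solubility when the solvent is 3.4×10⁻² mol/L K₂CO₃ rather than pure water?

3.2×10⁻¹² M

PbCO₃(s) ⇌ Pb²⁺(aq) + CO₃²⁻(aq)
Let s be the solubility of PbCO₃ here. The common ion gives [CO₃²⁻] ≈ 3.4×10⁻² mol/L, and [Pb²⁺] = s.
Ksp = [Pb²⁺][CO₃²⁻] = s(3.4×10⁻²)
s = 1.1×10⁻¹³ / (3.4×10⁻²) = 3.2×10⁻¹²
s = 3.2×10⁻¹² mol/L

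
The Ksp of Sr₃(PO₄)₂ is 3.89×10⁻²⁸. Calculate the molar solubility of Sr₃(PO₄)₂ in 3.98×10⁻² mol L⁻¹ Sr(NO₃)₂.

Sr₃(PO₄)₂(s) ⇌ 3 Sr²⁺(aq) + 2 PO₄³⁻(aq)
The solution already contains Sr²⁺ at 3.98×10⁻² mol L⁻¹. Let s be the molar solubility of Sr₃(PO₄)₂.
[Sr²⁺] ≈ 3.98×10⁻² mol L⁻¹ (common ion dominates); [PO₄³⁻] = 2s.
Ksp = [Sr²⁺]^3[PO₄³⁻]^2 = (3.98×10⁻²)^3(2s)^2
(2s)^2 = 3.89×10⁻²⁸ / (3.98×10⁻²)^3 = 6.17×10⁻²⁴
s = 1.24×10⁻¹² mol L⁻¹

1.24×10⁻¹² M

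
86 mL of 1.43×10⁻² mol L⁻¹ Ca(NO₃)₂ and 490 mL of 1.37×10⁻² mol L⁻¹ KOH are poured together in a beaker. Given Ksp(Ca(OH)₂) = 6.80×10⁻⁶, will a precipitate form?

No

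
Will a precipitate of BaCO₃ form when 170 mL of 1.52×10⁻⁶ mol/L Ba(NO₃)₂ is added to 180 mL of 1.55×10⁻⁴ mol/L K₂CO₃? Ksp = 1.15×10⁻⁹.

No

After mixing, V = 170 mL + 180 mL = 350 mL.
[Ba²⁺] = (1.52×10⁻⁶)(170)/350 = 7.38×10⁻⁷ mol/L
[CO₃²⁻] = (1.55×10⁻⁴)(180)/350 = 7.97×10⁻⁵ mol/L
Q = [Ba²⁺][CO₃²⁻] = 5.89×10⁻¹¹
Q = 5.89×10⁻¹¹ < Ksp = 1.15×10⁻⁹, so the solution is unsaturated and no precipitate forms.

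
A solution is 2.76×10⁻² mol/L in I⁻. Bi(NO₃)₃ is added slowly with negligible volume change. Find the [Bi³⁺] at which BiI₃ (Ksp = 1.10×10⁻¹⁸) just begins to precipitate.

5.23×10⁻¹⁴ M

Precipitation begins when Q = Ksp.
BiI₃(s) ⇌ Bi³⁺(aq) + 3 I⁻(aq)
Ksp = [Bi³⁺][I⁻]^3 = [Bi³⁺](2.76×10⁻²)^3
[Bi³⁺] = 1.10×10⁻¹⁸ / (2.76×10⁻²)^3 = 5.23×10⁻¹⁴
[Bi³⁺] = 5.23×10⁻¹⁴ mol/L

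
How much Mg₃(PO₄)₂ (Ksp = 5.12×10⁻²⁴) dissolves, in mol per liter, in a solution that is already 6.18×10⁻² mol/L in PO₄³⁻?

3.68×10⁻⁸ M

Mg₃(PO₄)₂(s) ⇌ 3 Mg²⁺(aq) + 2 PO₄³⁻(aq)
With PO₄³⁻ already at 6.18×10⁻² mol/L and s small, take [PO₄³⁻] ≈ 6.18×10⁻² mol/L and [Mg²⁺] = 3s.
Ksp = [Mg²⁺]^3[PO₄³⁻]^2 = (3s)^3(6.18×10⁻²)^2
(3s)^3 = 5.12×10⁻²⁴ / (6.18×10⁻²)^2 = 1.34×10⁻²¹
s = 3.68×10⁻⁸ mol/L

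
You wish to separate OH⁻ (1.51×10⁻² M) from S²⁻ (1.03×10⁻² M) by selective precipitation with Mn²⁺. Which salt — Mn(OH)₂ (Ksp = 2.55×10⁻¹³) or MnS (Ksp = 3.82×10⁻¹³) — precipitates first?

MnS

Each salt precipitates once Q = Ksp for that salt.
For Mn(OH)₂: [Mn²⁺] = (Ksp/[OH⁻]^2) = 1.12×10⁻⁹ M
For MnS: [Mn²⁺] = (Ksp/[S²⁻]) = 3.71×10⁻¹¹ M
The smaller threshold [Mn²⁺] is reached first, so MnS precipitates first.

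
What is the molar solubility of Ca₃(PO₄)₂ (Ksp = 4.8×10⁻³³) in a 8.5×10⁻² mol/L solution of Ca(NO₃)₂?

Ca₃(PO₄)₂(s) ⇌ 3 Ca²⁺(aq) + 2 PO₄³⁻(aq)
Let s be the solubility of Ca₃(PO₄)₂ here. The common ion gives [Ca²⁺] ≈ 8.5×10⁻² mol/L, and [PO₄³⁻] = 2s.
Ksp = [Ca²⁺]^3[PO₄³⁻]^2 = (8.5×10⁻²)^3(2s)^2
(2s)^2 = 4.8×10⁻³³ / (8.5×10⁻²)^3 = 7.8×10⁻³⁰
s = 1.4×10⁻¹⁵ mol/L

1.4×10⁻¹⁵ M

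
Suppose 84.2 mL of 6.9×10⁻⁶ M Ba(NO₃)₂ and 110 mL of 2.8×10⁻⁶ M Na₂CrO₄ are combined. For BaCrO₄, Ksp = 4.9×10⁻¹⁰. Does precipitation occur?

The combined volume is 194.2 mL.
[Ba²⁺] = (6.9×10⁻⁶)(84.2)/194.2 = 3.0×10⁻⁶ M
[CrO₄²⁻] = (2.8×10⁻⁶)(110)/194.2 = 1.6×10⁻⁶ M
Q = [Ba²⁺][CrO₄²⁻] = 4.7×10⁻¹²
Q < Ksp (4.7×10⁻¹² vs 4.9×10⁻¹⁰); the solution remains unsaturated and no precipitate forms.

No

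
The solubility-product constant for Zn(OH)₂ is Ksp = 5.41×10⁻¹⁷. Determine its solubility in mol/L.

Zn(OH)₂(s) ⇌ Zn²⁺(aq) + 2 OH⁻(aq)
Let s be the molar solubility. Then [Zn²⁺] = s and [OH⁻] = 2s.
Ksp = [Zn²⁺][OH⁻]^2 = s · (2s)^2 = 4s^3
4s^3 = 5.41×10⁻¹⁷  ⇒  s^3 = 1.35×10⁻¹⁷
s = 2.38×10⁻⁶ M

2.38×10⁻⁶ M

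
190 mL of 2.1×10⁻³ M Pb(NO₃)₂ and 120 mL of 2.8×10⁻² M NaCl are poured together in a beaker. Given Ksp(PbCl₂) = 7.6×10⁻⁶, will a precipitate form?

No

After mixing, V = 190 mL + 120 mL = 310 mL.
[Pb²⁺] = (2.1×10⁻³)(190)/310 = 1.3×10⁻³ M
[Cl⁻] = (2.8×10⁻²)(120)/310 = 1.1×10⁻² M
Q = [Pb²⁺][Cl⁻]^2 = 1.5×10⁻⁷
Q < Ksp (1.5×10⁻⁷ vs 7.6×10⁻⁶); the solution remains unsaturated and no precipitate forms.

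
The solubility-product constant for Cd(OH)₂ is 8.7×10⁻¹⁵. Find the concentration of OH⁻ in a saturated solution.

Cd(OH)₂(s) ⇌ Cd²⁺(aq) + 2 OH⁻(aq)
If s mol/L of Cd(OH)₂ dissolves, [Cd²⁺] = s and [OH⁻] = 2s.
Ksp = [Cd²⁺][OH⁻]^2 = s · (2s)^2 = 4s^3 = 8.7×10⁻¹⁵
s = 1.3×10⁻⁵ M
[OH⁻] = 2s = 2.6×10⁻⁵ M

2.6×10⁻⁵ M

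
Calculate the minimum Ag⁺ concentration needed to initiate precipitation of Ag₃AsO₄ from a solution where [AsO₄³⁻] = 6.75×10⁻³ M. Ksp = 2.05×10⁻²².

3.12×10⁻⁷ M

Each salt precipitates once Q = Ksp for that salt.
Ag₃AsO₄(s) ⇌ 3 Ag⁺(aq) + AsO₄³⁻(aq)
Ksp = [Ag⁺]^3[AsO₄³⁻] = [Ag⁺]^3(6.75×10⁻³)
[Ag⁺]^3 = 2.05×10⁻²² / (6.75×10⁻³) = 3.04×10⁻²⁰
[Ag⁺] = 3.12×10⁻⁷ M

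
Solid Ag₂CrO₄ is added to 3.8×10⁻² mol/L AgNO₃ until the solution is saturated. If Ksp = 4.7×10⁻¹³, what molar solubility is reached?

Ag₂CrO₄(s) ⇌ 2 Ag⁺(aq) + CrO₄²⁻(aq)
With Ag⁺ already at 3.8×10⁻² mol/L and s small, take [Ag⁺] ≈ 3.8×10⁻² mol/L and [CrO₄²⁻] = s.
Ksp = [Ag⁺]^2[CrO₄²⁻] = (3.8×10⁻²)^2s
s = 4.7×10⁻¹³ / (3.8×10⁻²)^2 = 3.3×10⁻¹⁰
s = 3.3×10⁻¹⁰ mol/L

3.3×10⁻¹⁰ M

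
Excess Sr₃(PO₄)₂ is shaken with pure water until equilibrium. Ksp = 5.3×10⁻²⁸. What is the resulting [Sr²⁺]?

Sr₃(PO₄)₂(s) ⇌ 3 Sr²⁺(aq) + 2 PO₄³⁻(aq)
If s mol/L of Sr₃(PO₄)₂ dissolves, [Sr²⁺] = 3s and [PO₄³⁻] = 2s.
Ksp = [Sr²⁺]^3[PO₄³⁻]^2 = (3s)^3 · (2s)^2 = 108s^5 = 5.3×10⁻²⁸
s = 1.4×10⁻⁶ M
[Sr²⁺] = 3s = 4.1×10⁻⁶ M

4.1×10⁻⁶ M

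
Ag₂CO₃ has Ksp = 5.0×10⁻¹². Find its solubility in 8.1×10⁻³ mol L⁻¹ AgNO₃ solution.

Ag₂CO₃(s) ⇌ 2 Ag⁺(aq) + CO₃²⁻(aq)
With Ag⁺ already at 8.1×10⁻³ mol L⁻¹ and s small, take [Ag⁺] ≈ 8.1×10⁻³ mol L⁻¹ and [CO₃²⁻] = s.
Ksp = [Ag⁺]^2[CO₃²⁻] = (8.1×10⁻³)^2s
s = 5.0×10⁻¹² / (8.1×10⁻³)^2 = 7.6×10⁻⁸
s = 7.6×10⁻⁸ mol L⁻¹

7.6×10⁻⁸ M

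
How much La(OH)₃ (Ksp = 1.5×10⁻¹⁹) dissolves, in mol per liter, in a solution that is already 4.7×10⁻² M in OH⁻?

1.4×10⁻¹⁵ M

La(OH)₃(s) ⇌ La³⁺(aq) + 3 OH⁻(aq)
The solution already contains OH⁻ at 4.7×10⁻² M. Let s be the molar solubility of La(OH)₃.
[OH⁻] ≈ 4.7×10⁻² M (common ion dominates); [La³⁺] = s.
Ksp = [La³⁺][OH⁻]^3 = s(4.7×10⁻²)^3
s = 1.5×10⁻¹⁹ / (4.7×10⁻²)^3 = 1.4×10⁻¹⁵
s = 1.4×10⁻¹⁵ M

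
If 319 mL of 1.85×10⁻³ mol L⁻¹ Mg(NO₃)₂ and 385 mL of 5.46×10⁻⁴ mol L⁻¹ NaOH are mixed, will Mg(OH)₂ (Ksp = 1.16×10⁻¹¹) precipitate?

Yes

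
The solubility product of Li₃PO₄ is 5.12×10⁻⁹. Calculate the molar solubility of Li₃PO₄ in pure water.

3.71×10⁻³ M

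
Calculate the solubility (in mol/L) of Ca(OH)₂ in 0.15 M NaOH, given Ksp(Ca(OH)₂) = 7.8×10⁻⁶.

3.5×10⁻⁴ M

Ca(OH)₂(s) ⇌ Ca²⁺(aq) + 2 OH⁻(aq)
The solution already contains OH⁻ at 0.15 M. Let s be the molar solubility of Ca(OH)₂.
[OH⁻] ≈ 0.15 M (common ion dominates); [Ca²⁺] = s.
Ksp = [Ca²⁺][OH⁻]^2 = s(0.15)^2
s = 7.8×10⁻⁶ / (0.15)^2 = 3.5×10⁻⁴
s = 3.5×10⁻⁴ M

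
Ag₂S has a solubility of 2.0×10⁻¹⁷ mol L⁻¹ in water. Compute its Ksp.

Ksp = 3.2×10⁻⁵⁰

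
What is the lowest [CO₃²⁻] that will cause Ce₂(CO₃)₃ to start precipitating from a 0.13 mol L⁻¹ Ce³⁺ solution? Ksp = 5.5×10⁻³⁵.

1.5×10⁻¹¹ M

Each salt precipitates once Q = Ksp for that salt.
Ce₂(CO₃)₃(s) ⇌ 2 Ce³⁺(aq) + 3 CO₃²⁻(aq)
Ksp = [Ce³⁺]^2[CO₃²⁻]^3 = [CO₃²⁻]^3(0.13)^2
[CO₃²⁻]^3 = 5.5×10⁻³⁵ / (0.13)^2 = 3.3×10⁻³³
[CO₃²⁻] = 1.5×10⁻¹¹ mol L⁻¹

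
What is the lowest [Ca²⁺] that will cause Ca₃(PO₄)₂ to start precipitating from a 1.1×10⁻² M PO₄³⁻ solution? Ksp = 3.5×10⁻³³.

The threshold for precipitation is Q = Ksp.
Ca₃(PO₄)₂(s) ⇌ 3 Ca²⁺(aq) + 2 PO₄³⁻(aq)
Ksp = [Ca²⁺]^3[PO₄³⁻]^2 = [Ca²⁺]^3(1.1×10⁻²)^2
[Ca²⁺]^3 = 3.5×10⁻³³ / (1.1×10⁻²)^2 = 2.9×10⁻²⁹
[Ca²⁺] = 3.1×10⁻¹⁰ M

3.1×10⁻¹⁰ M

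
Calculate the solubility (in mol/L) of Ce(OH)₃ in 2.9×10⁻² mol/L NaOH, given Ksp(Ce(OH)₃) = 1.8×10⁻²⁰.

7.4×10⁻¹⁶ M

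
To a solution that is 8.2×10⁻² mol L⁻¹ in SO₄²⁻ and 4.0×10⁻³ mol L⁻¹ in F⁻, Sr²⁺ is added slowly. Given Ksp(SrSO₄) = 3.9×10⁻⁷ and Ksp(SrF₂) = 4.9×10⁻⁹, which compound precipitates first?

A salt starts to precipitate once the ion product Q reaches its Ksp.
For SrSO₄: [Sr²⁺] = (Ksp/[SO₄²⁻]) = 4.8×10⁻⁶ mol L⁻¹
For SrF₂: [Sr²⁺] = (Ksp/[F⁻]^2) = 3.1×10⁻⁴ mol L⁻¹
Since SrSO₄ needs less Sr²⁺ to reach saturation, it precipitates first.

SrSO₄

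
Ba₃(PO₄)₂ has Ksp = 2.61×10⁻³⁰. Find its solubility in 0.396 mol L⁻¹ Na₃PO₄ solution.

8.51×10⁻¹¹ M

Ba₃(PO₄)₂(s) ⇌ 3 Ba²⁺(aq) + 2 PO₄³⁻(aq)
The solution already contains PO₄³⁻ at 0.396 mol L⁻¹. Let s be the molar solubility of Ba₃(PO₄)₂.
[PO₄³⁻] ≈ 0.396 mol L⁻¹ (common ion dominates); [Ba²⁺] = 3s.
Ksp = [Ba²⁺]^3[PO₄³⁻]^2 = (3s)^3(0.396)^2
(3s)^3 = 2.61×10⁻³⁰ / (0.396)^2 = 1.66×10⁻²⁹
s = 8.51×10⁻¹¹ mol L⁻¹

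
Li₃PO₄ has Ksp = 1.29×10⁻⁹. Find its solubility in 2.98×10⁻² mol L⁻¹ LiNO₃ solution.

Li₃PO₄(s) ⇌ 3 Li⁺(aq) + PO₄³⁻(aq)
With Li⁺ already at 2.98×10⁻² mol L⁻¹ and s small, take [Li⁺] ≈ 2.98×10⁻² mol L⁻¹ and [PO₄³⁻] = s.
Ksp = [Li⁺]^3[PO₄³⁻] = (2.98×10⁻²)^3s
s = 1.29×10⁻⁹ / (2.98×10⁻²)^3 = 4.87×10⁻⁵
s = 4.87×10⁻⁵ mol L⁻¹

4.87×10⁻⁵ M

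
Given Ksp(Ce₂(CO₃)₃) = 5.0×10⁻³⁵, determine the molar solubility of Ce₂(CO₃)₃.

5.4×10⁻⁸ M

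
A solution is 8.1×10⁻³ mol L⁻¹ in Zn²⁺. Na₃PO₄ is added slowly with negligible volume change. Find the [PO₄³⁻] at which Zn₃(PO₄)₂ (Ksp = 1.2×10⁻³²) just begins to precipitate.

A salt starts to precipitate once the ion product Q reaches its Ksp.
Zn₃(PO₄)₂(s) ⇌ 3 Zn²⁺(aq) + 2 PO₄³⁻(aq)
Ksp = [Zn²⁺]^3[PO₄³⁻]^2 = [PO₄³⁻]^2(8.1×10⁻³)^3
[PO₄³⁻]^2 = 1.2×10⁻³² / (8.1×10⁻³)^3 = 2.3×10⁻²⁶
[PO₄³⁻] = 1.5×10⁻¹³ mol L⁻¹

1.5×10⁻¹³ M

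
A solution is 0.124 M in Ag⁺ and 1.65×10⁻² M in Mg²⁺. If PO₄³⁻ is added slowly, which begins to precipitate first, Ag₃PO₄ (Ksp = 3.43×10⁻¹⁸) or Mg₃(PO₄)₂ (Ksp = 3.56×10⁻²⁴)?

Precipitation of each salt begins when its ion product equals Ksp.
For Ag₃PO₄: [PO₄³⁻] = (Ksp/[Ag⁺]^3) = 1.80×10⁻¹⁵ M
For Mg₃(PO₄)₂: [PO₄³⁻] = (Ksp/[Mg²⁺]^3)^(1/2) = 8.90×10⁻¹⁰ M
Ag₃PO₄ requires the lower [PO₄³⁻], so it precipitates first.

Ag₃PO₄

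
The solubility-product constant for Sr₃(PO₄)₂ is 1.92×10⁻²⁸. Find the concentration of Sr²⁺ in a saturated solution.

3.37×10⁻⁶ M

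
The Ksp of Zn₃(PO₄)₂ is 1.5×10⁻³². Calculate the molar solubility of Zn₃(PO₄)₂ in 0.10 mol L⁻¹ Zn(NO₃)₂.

1.9×10⁻¹⁵ M

Zn₃(PO₄)₂(s) ⇌ 3 Zn²⁺(aq) + 2 PO₄³⁻(aq)
With Zn²⁺ already at 0.10 mol L⁻¹ and s small, take [Zn²⁺] ≈ 0.10 mol L⁻¹ and [PO₄³⁻] = 2s.
Ksp = [Zn²⁺]^3[PO₄³⁻]^2 = (0.10)^3(2s)^2
(2s)^2 = 1.5×10⁻³² / (0.10)^3 = 1.5×10⁻²⁹
s = 1.9×10⁻¹⁵ mol L⁻¹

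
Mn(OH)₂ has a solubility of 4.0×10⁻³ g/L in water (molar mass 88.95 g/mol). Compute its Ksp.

s = (4.0×10⁻³ g L⁻¹)/(88.95 g mol⁻¹) = 4.497×10⁻⁵ M
Mn(OH)₂(s) ⇌ Mn²⁺(aq) + 2 OH⁻(aq)
Call the molar solubility s, so that [Mn²⁺] = s and [OH⁻] = 2s.
Ksp = [Mn²⁺][OH⁻]^2 = s · (2s)^2 = 4s^3
Ksp = 4 × (4.497×10⁻⁵)^3 = 3.6×10⁻¹³

Ksp = 3.6×10⁻¹³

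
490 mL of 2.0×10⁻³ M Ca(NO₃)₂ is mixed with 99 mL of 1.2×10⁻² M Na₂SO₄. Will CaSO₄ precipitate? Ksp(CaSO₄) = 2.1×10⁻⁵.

The combined volume is 589 mL.
[Ca²⁺] = (2.0×10⁻³)(490)/589 = 1.7×10⁻³ M
[SO₄²⁻] = (1.2×10⁻²)(99)/589 = 2.0×10⁻³ M
Q = [Ca²⁺][SO₄²⁻] = 3.4×10⁻⁶
Q = 3.4×10⁻⁶ < Ksp = 2.1×10⁻⁵, so the solution is unsaturated and no precipitate forms.

No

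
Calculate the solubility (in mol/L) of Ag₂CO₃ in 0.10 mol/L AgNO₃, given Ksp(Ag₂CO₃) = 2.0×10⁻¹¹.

2.0×10⁻⁹ M

Ag₂CO₃(s) ⇌ 2 Ag⁺(aq) + CO₃²⁻(aq)
With Ag⁺ already at 0.10 mol/L and s small, take [Ag⁺] ≈ 0.10 mol/L and [CO₃²⁻] = s.
Ksp = [Ag⁺]^2[CO₃²⁻] = (0.10)^2s
s = 2.0×10⁻¹¹ / (0.10)^2 = 2.0×10⁻⁹
s = 2.0×10⁻⁹ mol/L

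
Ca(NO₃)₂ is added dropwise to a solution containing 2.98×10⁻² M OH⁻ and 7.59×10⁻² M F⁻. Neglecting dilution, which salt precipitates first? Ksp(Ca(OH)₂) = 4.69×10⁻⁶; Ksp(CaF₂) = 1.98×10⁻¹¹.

CaF₂

The threshold for precipitation is Q = Ksp.
For Ca(OH)₂: [Ca²⁺] = (Ksp/[OH⁻]^2) = 5.28×10⁻³ M
For CaF₂: [Ca²⁺] = (Ksp/[F⁻]^2) = 3.44×10⁻⁹ M
CaF₂ requires the lower [Ca²⁺], so it precipitates first.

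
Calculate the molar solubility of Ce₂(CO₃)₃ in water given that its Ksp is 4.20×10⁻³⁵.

5.22×10⁻⁸ M

Ce₂(CO₃)₃(s) ⇌ 2 Ce³⁺(aq) + 3 CO₃²⁻(aq)
With molar solubility s: [Ce³⁺] = 2s, [CO₃²⁻] = 3s.
Ksp = [Ce³⁺]^2[CO₃²⁻]^3 = (2s)^2 · (3s)^3 = 108s^5
108s^5 = 4.20×10⁻³⁵  ⇒  s^5 = 3.89×10⁻³⁷
s = 5.22×10⁻⁸ M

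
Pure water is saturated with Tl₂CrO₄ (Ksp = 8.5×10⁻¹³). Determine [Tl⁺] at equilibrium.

Tl₂CrO₄(s) ⇌ 2 Tl⁺(aq) + CrO₄²⁻(aq)
With molar solubility s: [Tl⁺] = 2s, [CrO₄²⁻] = s.
Ksp = [Tl⁺]^2[CrO₄²⁻] = (2s)^2 · s = 4s^3 = 8.5×10⁻¹³
s = 6.0×10⁻⁵ M
[Tl⁺] = 2s = 1.2×10⁻⁴ M

1.2×10⁻⁴ M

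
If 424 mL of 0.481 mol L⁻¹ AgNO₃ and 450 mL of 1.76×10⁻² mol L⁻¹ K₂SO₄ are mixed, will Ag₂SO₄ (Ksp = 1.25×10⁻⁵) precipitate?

After mixing, V = 424 mL + 450 mL = 874 mL.
[Ag⁺] = (0.481)(424)/874 = 0.233 mol L⁻¹
[SO₄²⁻] = (1.76×10⁻²)(450)/874 = 9.06×10⁻³ mol L⁻¹
Q = [Ag⁺]^2[SO₄²⁻] = 4.93×10⁻⁴
Because Q > Ksp (4.93×10⁻⁴ vs 1.25×10⁻⁵), a precipitate of Ag₂SO₄ forms.

Yes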